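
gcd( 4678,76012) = 2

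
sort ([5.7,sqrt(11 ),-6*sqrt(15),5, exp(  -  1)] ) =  [ - 6*sqrt( 15),exp( - 1),sqrt( 11 ),5,  5.7 ] 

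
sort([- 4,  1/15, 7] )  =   [ - 4, 1/15 , 7 ] 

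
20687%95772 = 20687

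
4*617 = 2468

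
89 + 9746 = 9835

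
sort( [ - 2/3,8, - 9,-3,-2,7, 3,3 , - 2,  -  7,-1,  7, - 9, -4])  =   [-9 ,-9, - 7,-4, - 3,-2,-2,-1, - 2/3 , 3, 3,7,7,8]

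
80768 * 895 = 72287360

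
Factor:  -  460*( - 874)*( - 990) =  - 398019600 = -2^4*3^2*5^2 * 11^1*19^1*23^2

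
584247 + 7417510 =8001757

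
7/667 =7/667 = 0.01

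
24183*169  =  4086927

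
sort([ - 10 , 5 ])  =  [-10,5]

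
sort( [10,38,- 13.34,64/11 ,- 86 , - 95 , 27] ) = [ - 95, - 86, - 13.34,64/11,10,27,38 ] 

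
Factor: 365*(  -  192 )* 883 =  - 61880640 = - 2^6*3^1*5^1*73^1*883^1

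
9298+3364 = 12662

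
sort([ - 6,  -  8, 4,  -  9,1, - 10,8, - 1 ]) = [ - 10,  -  9,-8, - 6, - 1, 1, 4,  8 ]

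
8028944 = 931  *8624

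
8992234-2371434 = 6620800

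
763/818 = 763/818 = 0.93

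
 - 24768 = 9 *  ( - 2752 )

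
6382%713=678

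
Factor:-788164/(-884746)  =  2^1 *13^1 *23^1*137^( - 1) * 659^1 * 3229^(  -  1) = 394082/442373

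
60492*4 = 241968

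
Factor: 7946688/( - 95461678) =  - 3973344/47730839   =  -2^5*3^1 * 13^( - 2)*29^( - 1 )*9739^(  -  1)*41389^1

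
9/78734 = 9/78734 = 0.00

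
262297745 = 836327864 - 574030119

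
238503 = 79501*3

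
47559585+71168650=118728235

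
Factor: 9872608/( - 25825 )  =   - 2^5*5^( - 2)*1033^( - 1)*308519^1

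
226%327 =226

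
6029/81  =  6029/81= 74.43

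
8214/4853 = 1+3361/4853 = 1.69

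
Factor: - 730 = - 2^1*5^1*73^1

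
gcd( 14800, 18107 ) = 1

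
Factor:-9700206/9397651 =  - 2^1*3^1*17^( - 1 )*41^(-1)*97^( - 1) *139^(- 1)*599^1*2699^1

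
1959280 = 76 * 25780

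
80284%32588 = 15108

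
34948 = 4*8737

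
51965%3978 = 251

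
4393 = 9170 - 4777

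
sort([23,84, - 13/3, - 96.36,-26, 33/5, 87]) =[ - 96.36,-26, - 13/3, 33/5, 23,84, 87 ]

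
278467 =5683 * 49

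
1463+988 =2451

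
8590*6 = 51540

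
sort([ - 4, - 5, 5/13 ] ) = [ - 5,-4,5/13] 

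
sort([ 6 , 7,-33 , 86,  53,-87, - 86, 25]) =[ - 87 ,-86, - 33,6,7, 25, 53, 86 ]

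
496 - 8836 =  - 8340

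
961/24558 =961/24558 = 0.04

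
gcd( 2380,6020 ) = 140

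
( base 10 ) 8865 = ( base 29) afk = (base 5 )240430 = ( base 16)22A1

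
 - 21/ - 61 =21/61= 0.34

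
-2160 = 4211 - 6371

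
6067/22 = 275 + 17/22 =275.77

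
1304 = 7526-6222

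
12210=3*4070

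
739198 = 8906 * 83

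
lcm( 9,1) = 9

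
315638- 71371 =244267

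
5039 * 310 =1562090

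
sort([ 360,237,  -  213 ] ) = [ - 213, 237, 360]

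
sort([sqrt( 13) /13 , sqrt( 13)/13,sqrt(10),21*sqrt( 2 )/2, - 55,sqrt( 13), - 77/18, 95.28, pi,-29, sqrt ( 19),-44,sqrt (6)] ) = [- 55,-44  , - 29 , - 77/18, sqrt( 13)/13, sqrt( 13)/13, sqrt(6), pi, sqrt ( 10), sqrt(13),sqrt(19 ) , 21*sqrt( 2) /2, 95.28] 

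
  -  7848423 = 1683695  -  9532118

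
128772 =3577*36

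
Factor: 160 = 2^5 * 5^1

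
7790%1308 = 1250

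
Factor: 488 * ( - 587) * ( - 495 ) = 2^3  *  3^2 * 5^1 * 11^1 *61^1 *587^1 = 141795720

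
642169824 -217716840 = 424452984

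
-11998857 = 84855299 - 96854156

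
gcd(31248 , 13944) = 168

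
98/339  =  98/339 = 0.29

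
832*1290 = 1073280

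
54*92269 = 4982526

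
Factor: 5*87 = 435=3^1*5^1*29^1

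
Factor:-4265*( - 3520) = 15012800 =2^6*5^2*11^1*853^1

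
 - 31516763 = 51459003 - 82975766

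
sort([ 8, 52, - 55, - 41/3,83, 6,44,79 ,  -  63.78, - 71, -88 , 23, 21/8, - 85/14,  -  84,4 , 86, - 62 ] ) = [ - 88, - 84, - 71, - 63.78,-62, - 55, - 41/3, - 85/14,21/8,4, 6, 8, 23,44,  52,  79,83, 86]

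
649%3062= 649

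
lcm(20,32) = 160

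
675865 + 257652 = 933517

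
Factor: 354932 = 2^2*89^1*997^1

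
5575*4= 22300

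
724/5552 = 181/1388 =0.13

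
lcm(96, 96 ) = 96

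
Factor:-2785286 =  - 2^1 *7^1*19^1*37^1*283^1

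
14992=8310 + 6682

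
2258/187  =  12  +  14/187 = 12.07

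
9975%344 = 343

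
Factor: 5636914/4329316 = 2818457/2164658 = 2^( - 1 )*73^1*89^( - 1)*12161^( - 1)*38609^1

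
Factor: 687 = 3^1*229^1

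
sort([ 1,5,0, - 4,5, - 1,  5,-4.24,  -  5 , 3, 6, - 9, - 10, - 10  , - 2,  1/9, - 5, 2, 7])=[ - 10,-10, - 9, - 5, - 5 , - 4.24, - 4, - 2, - 1,0, 1/9, 1, 2 , 3, 5, 5 , 5, 6, 7] 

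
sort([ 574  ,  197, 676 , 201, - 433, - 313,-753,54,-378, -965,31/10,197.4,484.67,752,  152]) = [-965, - 753, - 433,- 378, - 313  ,  31/10,54, 152,197,197.4, 201,484.67, 574,676,752 ]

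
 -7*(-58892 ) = 412244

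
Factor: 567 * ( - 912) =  - 517104= - 2^4*  3^5*7^1* 19^1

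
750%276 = 198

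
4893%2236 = 421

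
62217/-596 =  - 62217/596 =- 104.39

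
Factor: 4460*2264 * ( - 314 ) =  - 2^6*5^1 *157^1*223^1 * 283^1 = - 3170596160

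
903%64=7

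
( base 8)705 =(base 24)IL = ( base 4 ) 13011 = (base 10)453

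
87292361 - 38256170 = 49036191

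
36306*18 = 653508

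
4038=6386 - 2348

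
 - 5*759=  - 3795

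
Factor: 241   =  241^1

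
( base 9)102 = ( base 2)1010011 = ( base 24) 3B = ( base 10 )83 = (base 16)53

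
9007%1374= 763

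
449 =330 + 119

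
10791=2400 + 8391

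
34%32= 2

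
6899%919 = 466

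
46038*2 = 92076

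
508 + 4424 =4932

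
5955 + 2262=8217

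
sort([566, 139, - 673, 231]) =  [ - 673, 139,231,566 ]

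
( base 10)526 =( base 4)20032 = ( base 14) 298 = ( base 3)201111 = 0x20E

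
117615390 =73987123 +43628267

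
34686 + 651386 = 686072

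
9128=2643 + 6485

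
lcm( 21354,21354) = 21354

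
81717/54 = 1513 + 5/18 = 1513.28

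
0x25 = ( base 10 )37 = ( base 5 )122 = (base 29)18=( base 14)29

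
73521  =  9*8169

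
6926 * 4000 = 27704000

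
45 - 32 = 13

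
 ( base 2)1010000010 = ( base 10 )642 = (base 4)22002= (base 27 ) nl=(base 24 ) 12i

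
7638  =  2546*3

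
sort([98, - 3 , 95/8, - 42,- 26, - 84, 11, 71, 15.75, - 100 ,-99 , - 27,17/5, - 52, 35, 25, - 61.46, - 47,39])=[-100 , - 99,  -  84, - 61.46, - 52, - 47, - 42, - 27, - 26, - 3, 17/5, 11, 95/8 , 15.75,25,35,39, 71, 98] 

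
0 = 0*5084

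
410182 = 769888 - 359706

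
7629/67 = 113+ 58/67 = 113.87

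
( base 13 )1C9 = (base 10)334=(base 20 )GE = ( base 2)101001110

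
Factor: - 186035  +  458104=272069 = 7^1 * 38867^1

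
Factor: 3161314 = 2^1 * 13^2*47^1*199^1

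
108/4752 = 1/44 = 0.02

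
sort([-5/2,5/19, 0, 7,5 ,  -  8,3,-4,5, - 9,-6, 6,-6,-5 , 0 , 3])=[  -  9, - 8, - 6 ,- 6,-5, - 4, - 5/2, 0,0,  5/19,3,3,5, 5,6, 7 ] 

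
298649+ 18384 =317033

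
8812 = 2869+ 5943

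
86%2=0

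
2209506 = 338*6537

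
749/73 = 10 + 19/73 = 10.26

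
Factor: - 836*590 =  - 2^3 * 5^1*11^1*19^1*59^1 = - 493240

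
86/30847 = 86/30847  =  0.00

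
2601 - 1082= 1519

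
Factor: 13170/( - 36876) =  - 2^ ( - 1) * 5^1*7^(  -  1 ) = -5/14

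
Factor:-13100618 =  - 2^1*673^1* 9733^1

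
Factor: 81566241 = 3^1*29^1 * 37^1*25339^1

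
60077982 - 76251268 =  - 16173286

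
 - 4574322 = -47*97326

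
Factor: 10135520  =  2^5*5^1 *63347^1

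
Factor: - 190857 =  - 3^1*113^1*563^1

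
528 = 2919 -2391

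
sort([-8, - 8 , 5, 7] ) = [ - 8, - 8,5, 7] 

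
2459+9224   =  11683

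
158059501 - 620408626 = - 462349125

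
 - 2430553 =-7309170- - 4878617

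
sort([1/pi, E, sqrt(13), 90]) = [1/pi , E, sqrt(13),90]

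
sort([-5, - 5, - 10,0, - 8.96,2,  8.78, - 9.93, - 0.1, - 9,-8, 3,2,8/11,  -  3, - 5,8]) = [ - 10, - 9.93, - 9, - 8.96,- 8 , - 5, - 5, - 5, - 3, - 0.1, 0,  8/11, 2,2,3,  8,8.78] 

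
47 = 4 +43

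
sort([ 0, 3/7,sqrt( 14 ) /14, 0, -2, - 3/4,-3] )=[ -3 ,-2, - 3/4,0,0,sqrt( 14 )/14,3/7]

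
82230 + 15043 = 97273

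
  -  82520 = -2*41260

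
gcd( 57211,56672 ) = 77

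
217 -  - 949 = 1166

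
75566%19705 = 16451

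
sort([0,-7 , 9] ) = [-7 , 0, 9]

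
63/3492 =7/388 = 0.02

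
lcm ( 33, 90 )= 990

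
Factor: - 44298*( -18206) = 806489388 = 2^2*3^2*23^1*107^1*9103^1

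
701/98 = 7 + 15/98 = 7.15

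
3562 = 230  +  3332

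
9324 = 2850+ 6474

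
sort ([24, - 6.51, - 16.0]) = [-16.0, - 6.51,24] 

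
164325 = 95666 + 68659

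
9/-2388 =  - 3/796 = - 0.00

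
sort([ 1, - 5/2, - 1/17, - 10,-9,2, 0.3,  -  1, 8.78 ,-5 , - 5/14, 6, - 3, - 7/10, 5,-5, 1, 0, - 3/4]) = [ - 10 ,-9,-5, - 5, - 3,-5/2,- 1,-3/4, - 7/10,-5/14, - 1/17 , 0, 0.3, 1, 1, 2,5, 6, 8.78 ] 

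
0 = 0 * 9692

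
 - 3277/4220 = - 3277/4220   =  - 0.78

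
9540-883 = 8657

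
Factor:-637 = - 7^2*13^1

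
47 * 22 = 1034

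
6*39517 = 237102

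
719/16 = 44 + 15/16 = 44.94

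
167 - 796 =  - 629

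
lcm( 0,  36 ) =0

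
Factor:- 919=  - 919^1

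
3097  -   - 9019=12116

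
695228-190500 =504728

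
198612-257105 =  - 58493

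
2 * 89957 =179914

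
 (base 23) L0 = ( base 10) 483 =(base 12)343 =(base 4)13203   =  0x1E3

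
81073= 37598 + 43475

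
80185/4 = 20046+ 1/4 = 20046.25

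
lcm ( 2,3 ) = 6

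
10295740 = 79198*130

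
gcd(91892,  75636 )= 4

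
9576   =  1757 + 7819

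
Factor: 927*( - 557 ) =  - 3^2*103^1*557^1=-516339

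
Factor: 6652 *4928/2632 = 585376/47 = 2^5 *11^1*47^ ( - 1 )*1663^1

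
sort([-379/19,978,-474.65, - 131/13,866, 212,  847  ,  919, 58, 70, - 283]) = [ - 474.65,  -  283, - 379/19, - 131/13, 58,70, 212,847,866, 919, 978]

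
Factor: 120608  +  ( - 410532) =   -  289924 = -2^2 *72481^1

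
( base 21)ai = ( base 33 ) 6U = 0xE4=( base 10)228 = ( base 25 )93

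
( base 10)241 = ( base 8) 361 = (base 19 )CD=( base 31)7O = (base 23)AB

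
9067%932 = 679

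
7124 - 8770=- 1646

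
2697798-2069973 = 627825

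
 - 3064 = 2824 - 5888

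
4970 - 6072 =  - 1102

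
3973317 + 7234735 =11208052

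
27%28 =27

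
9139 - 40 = 9099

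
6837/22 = 6837/22 = 310.77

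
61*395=24095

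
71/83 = 71/83 = 0.86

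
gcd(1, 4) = 1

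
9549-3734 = 5815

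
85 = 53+32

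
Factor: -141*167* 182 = -4285554 = -  2^1*3^1*7^1*13^1*47^1*167^1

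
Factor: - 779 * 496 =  - 386384= - 2^4 * 19^1*31^1 * 41^1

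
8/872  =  1/109 = 0.01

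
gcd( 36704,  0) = 36704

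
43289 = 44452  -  1163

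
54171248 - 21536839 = 32634409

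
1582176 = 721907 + 860269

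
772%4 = 0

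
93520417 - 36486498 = 57033919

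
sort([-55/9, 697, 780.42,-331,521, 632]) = [ - 331 ,-55/9,521,  632, 697,780.42] 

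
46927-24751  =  22176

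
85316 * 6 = 511896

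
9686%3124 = 314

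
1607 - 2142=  - 535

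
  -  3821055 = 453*(  -  8435 )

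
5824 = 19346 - 13522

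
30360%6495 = 4380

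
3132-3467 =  - 335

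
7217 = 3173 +4044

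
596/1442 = 298/721=0.41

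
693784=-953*( - 728 )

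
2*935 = 1870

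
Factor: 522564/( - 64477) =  - 74652/9211= -2^2 * 3^1 *61^( - 1) * 151^( - 1)*6221^1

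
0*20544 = 0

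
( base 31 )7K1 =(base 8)16264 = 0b1110010110100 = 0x1cb4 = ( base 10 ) 7348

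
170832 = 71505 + 99327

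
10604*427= 4527908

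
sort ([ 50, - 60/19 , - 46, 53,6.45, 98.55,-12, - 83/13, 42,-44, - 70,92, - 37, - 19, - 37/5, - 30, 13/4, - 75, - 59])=[-75, - 70, - 59,  -  46, - 44, - 37 , - 30, - 19, - 12, - 37/5, -83/13, - 60/19,13/4,  6.45,42,50,  53,  92,98.55]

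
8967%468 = 75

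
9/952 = 9/952=0.01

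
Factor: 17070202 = 2^1*269^1*31729^1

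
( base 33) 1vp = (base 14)ac9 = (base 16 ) 859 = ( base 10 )2137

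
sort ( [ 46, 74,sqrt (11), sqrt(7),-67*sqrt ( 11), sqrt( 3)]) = [ - 67*sqrt(11),sqrt( 3 ), sqrt (7),sqrt(11), 46,74] 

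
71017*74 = 5255258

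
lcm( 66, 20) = 660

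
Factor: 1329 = 3^1*443^1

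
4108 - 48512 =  - 44404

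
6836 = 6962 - 126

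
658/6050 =329/3025 = 0.11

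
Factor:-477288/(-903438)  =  2^2 * 7^1*53^ ( - 1) = 28/53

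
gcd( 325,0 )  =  325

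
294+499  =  793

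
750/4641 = 250/1547 =0.16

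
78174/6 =13029 = 13029.00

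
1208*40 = 48320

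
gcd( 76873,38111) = 1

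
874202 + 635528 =1509730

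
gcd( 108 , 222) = 6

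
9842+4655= 14497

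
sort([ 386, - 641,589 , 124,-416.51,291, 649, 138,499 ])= [ - 641, - 416.51,124,  138, 291, 386,499, 589, 649 ] 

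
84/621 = 28/207 =0.14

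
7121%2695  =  1731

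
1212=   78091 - 76879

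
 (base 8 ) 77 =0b111111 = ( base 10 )63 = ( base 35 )1s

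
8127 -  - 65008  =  73135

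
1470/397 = 3 + 279/397=3.70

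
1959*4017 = 7869303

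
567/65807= 81/9401 =0.01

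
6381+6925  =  13306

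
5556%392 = 68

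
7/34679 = 7/34679 = 0.00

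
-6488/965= -7 + 267/965= - 6.72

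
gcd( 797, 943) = 1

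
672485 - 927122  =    -  254637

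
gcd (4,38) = 2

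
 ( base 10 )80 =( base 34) 2C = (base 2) 1010000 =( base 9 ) 88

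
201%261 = 201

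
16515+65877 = 82392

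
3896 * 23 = 89608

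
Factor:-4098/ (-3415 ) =6/5 = 2^1*  3^1 *5^(  -  1)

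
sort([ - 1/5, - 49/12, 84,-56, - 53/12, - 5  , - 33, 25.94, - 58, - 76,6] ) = [ - 76, -58, - 56, - 33, - 5, - 53/12, - 49/12, - 1/5, 6, 25.94, 84 ] 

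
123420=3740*33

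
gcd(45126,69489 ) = 9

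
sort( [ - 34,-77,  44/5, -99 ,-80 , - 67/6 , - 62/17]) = [ - 99,  -  80, -77,-34, - 67/6,- 62/17, 44/5] 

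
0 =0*1911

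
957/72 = 13+7/24 = 13.29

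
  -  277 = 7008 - 7285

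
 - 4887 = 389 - 5276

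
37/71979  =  37/71979 = 0.00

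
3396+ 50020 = 53416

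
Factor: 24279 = 3^1*8093^1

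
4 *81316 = 325264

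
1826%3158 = 1826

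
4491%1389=324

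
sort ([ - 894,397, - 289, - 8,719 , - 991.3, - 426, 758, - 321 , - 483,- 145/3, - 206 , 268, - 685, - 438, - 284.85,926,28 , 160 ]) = [ -991.3, - 894,-685,  -  483 , - 438, - 426, - 321, - 289, - 284.85, - 206, - 145/3, - 8,28 , 160,268,397,719,758, 926]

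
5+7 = 12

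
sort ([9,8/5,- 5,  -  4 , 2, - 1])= [  -  5 ,  -  4, - 1 , 8/5,2,  9] 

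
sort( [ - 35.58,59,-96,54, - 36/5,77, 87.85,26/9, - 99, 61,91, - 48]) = [ - 99, - 96, - 48, - 35.58,-36/5, 26/9,54,  59,61,77,87.85 , 91]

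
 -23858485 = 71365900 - 95224385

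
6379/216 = 6379/216 = 29.53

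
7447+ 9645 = 17092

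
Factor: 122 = 2^1 * 61^1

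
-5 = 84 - 89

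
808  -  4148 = -3340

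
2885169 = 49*58881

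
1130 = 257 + 873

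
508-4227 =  - 3719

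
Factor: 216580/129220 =7^1*17^1*71^( - 1 ) = 119/71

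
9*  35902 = 323118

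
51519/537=95 + 168/179= 95.94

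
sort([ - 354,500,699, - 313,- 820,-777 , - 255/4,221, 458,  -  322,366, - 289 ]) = [ -820, - 777,-354, - 322, - 313, - 289,-255/4,221,366 , 458, 500, 699 ] 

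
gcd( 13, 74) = 1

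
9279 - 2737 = 6542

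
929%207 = 101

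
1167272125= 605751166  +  561520959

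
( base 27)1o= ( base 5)201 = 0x33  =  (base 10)51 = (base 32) 1j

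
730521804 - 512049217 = 218472587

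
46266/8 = 5783 + 1/4=5783.25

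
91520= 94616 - 3096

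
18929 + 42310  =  61239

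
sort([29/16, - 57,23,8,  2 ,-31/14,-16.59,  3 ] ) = [ - 57,- 16.59,-31/14, 29/16, 2,  3,8, 23 ]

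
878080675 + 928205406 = 1806286081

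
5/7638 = 5/7638 = 0.00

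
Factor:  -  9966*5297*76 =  - 2^3 *3^1*11^1*19^1*151^1*5297^1 = - 4012032552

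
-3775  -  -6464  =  2689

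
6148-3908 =2240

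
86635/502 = 86635/502 = 172.58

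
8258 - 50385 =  - 42127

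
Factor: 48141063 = 3^2*5349007^1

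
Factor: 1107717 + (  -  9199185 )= - 8091468 =-2^2 * 3^3*7^2 *11^1 * 139^1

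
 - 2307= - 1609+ - 698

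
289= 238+51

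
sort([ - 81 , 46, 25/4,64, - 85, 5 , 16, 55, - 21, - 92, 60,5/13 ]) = [ - 92, - 85 , - 81, - 21,5/13,5 , 25/4,  16,46,55, 60,64 ] 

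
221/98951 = 221/98951= 0.00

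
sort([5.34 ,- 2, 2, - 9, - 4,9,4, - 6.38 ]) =[ - 9,-6.38, - 4, - 2, 2, 4,  5.34,  9]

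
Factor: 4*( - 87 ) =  - 348  =  -  2^2 * 3^1*29^1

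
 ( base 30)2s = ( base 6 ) 224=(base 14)64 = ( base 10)88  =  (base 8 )130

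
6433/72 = 6433/72 = 89.35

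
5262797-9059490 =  - 3796693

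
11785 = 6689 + 5096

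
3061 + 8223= 11284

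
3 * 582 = 1746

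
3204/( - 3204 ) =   -  1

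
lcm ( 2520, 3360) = 10080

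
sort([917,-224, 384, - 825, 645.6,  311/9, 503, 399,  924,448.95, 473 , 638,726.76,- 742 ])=[ - 825,- 742, - 224,311/9,384, 399,448.95, 473, 503, 638,645.6, 726.76, 917,924]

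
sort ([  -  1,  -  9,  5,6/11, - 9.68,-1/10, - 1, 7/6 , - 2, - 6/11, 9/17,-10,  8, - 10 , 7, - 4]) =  [-10, - 10,  -  9.68, - 9,-4, - 2, - 1,-1, - 6/11,  -  1/10, 9/17,6/11,7/6, 5 , 7,8 ]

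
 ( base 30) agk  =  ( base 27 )d0n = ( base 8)22434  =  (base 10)9500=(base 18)1b5e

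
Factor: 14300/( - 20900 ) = -13/19 = - 13^1*19^( - 1 )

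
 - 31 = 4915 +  - 4946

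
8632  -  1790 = 6842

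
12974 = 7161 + 5813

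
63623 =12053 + 51570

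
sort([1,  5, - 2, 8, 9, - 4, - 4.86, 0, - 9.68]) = [ - 9.68, - 4.86, - 4, - 2, 0, 1, 5 , 8,9]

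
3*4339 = 13017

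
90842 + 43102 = 133944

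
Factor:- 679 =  - 7^1*97^1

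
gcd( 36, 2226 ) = 6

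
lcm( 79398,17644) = 158796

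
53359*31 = 1654129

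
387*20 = 7740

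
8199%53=37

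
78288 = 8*9786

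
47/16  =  2+15/16=2.94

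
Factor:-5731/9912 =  - 2^(-3 )*3^ (  -  1)*7^( - 1)*11^1*59^( - 1 )*521^1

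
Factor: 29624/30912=23/24 = 2^( - 3 )*3^( - 1) * 23^1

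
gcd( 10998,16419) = 39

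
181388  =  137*1324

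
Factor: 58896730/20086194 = 3^(-1 )*  5^1*113^1*52121^1*3347699^( - 1) = 29448365/10043097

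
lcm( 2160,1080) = 2160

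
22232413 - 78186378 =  - 55953965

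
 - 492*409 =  - 201228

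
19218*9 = 172962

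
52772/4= 13193 = 13193.00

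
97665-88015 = 9650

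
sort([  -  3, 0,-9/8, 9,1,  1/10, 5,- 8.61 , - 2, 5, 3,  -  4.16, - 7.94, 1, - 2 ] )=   [ - 8.61,  -  7.94,-4.16,-3, - 2, - 2, -9/8, 0, 1/10,1, 1, 3, 5, 5, 9]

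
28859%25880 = 2979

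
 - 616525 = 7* ( - 88075)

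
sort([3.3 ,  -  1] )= [ - 1,3.3 ]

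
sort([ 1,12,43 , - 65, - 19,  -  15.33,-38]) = [  -  65, - 38, - 19, - 15.33,1,12,43 ]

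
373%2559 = 373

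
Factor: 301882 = 2^1*7^1*21563^1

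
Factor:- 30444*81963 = -2495281572  =  - 2^2*3^3*7^1*43^1 * 59^1* 1301^1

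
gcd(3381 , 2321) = 1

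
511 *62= 31682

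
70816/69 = 70816/69 = 1026.32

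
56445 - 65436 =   -  8991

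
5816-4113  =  1703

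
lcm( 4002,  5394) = 124062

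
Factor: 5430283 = 67^1 * 81049^1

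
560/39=560/39 = 14.36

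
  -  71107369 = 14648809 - 85756178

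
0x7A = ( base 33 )3n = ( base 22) 5C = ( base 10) 122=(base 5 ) 442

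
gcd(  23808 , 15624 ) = 744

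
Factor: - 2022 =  - 2^1*3^1*337^1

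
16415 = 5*3283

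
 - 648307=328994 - 977301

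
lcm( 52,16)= 208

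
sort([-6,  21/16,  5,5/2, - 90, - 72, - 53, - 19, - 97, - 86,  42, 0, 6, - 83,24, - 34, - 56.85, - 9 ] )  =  [ - 97, - 90, - 86, - 83, - 72,-56.85, - 53,  -  34,-19, - 9,  -  6 , 0, 21/16, 5/2,5 , 6 , 24, 42 ]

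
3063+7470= 10533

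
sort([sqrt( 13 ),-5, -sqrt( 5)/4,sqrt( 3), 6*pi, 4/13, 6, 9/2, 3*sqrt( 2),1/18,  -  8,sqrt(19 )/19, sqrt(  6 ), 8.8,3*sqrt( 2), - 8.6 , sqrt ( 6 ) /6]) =[ - 8.6, - 8, - 5, - sqrt( 5)/4, 1/18, sqrt( 19 )/19, 4/13, sqrt( 6)/6,sqrt( 3 ),sqrt( 6), sqrt(13) , 3* sqrt( 2),3*sqrt(2), 9/2,6,8.8,6*pi] 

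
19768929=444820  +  19324109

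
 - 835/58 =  - 835/58 = - 14.40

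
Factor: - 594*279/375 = - 55242/125 = - 2^1 *3^4*5^( - 3 )*11^1*31^1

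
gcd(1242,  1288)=46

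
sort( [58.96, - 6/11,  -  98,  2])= [  -  98 , - 6/11, 2,58.96 ] 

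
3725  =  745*5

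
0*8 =0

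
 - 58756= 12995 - 71751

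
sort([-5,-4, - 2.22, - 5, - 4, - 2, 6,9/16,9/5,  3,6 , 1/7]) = [ - 5, - 5, - 4, - 4, - 2.22, - 2, 1/7 , 9/16,9/5, 3,6,6]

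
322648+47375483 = 47698131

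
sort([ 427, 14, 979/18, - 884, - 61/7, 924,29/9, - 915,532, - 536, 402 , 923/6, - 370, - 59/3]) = [ - 915, - 884, - 536, - 370  , - 59/3, - 61/7,29/9,14,979/18,923/6,402,427, 532,  924]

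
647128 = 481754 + 165374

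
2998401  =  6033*497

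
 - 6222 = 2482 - 8704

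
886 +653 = 1539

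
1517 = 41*37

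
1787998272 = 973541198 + 814457074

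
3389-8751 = -5362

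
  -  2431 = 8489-10920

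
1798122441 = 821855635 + 976266806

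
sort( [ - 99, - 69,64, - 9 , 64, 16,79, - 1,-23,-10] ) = [ - 99,- 69, - 23,-10, - 9, - 1,16, 64,64, 79 ]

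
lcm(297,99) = 297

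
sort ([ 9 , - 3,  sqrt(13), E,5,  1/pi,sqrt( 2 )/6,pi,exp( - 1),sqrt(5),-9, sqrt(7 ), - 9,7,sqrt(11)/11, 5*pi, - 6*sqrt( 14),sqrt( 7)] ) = [-6*sqrt(14), - 9, - 9, - 3,sqrt( 2) /6 , sqrt( 11)/11,1/pi, exp( - 1 )  ,  sqrt( 5 ), sqrt( 7 )  ,  sqrt (7),E, pi,sqrt(13),5,7 , 9,5 * pi]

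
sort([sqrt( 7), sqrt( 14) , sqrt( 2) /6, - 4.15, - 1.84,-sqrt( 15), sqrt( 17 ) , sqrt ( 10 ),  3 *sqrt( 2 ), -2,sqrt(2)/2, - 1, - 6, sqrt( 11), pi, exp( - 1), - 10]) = [ - 10, - 6, - 4.15, - sqrt( 15) ,-2,  -  1.84, - 1,  sqrt( 2)/6,exp(-1), sqrt( 2 )/2, sqrt( 7), pi, sqrt(10 ), sqrt( 11), sqrt(14 ),sqrt ( 17), 3*sqrt( 2 ) ]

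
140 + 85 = 225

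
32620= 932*35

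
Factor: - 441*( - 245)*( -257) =-3^2*5^1*7^4 * 257^1 = -27767565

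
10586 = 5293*2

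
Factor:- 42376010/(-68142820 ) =4237601/6814282 = 2^( - 1 )*41^(-1)*83101^ (-1)*4237601^1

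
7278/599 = 7278/599 = 12.15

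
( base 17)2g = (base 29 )1l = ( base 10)50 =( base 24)22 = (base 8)62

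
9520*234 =2227680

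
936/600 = 39/25= 1.56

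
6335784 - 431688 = 5904096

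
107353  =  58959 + 48394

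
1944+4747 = 6691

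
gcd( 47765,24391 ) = 1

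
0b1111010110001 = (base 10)7857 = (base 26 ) bg5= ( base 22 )g53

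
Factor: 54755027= 1061^1*51607^1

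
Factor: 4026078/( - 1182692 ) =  - 2^( - 1)*3^3 * 10651^1 * 42239^( - 1)= - 287577/84478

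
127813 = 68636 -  - 59177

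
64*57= 3648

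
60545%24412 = 11721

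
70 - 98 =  - 28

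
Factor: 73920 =2^6*3^1 * 5^1*7^1*11^1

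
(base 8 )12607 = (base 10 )5511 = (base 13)267C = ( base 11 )4160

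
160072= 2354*68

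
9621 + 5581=15202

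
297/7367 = 297/7367 = 0.04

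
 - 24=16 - 40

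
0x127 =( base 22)d9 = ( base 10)295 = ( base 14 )171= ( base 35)8F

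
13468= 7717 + 5751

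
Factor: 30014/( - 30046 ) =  - 43^1*83^( - 1) *181^( - 1)*349^1 = -15007/15023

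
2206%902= 402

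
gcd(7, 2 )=1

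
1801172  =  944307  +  856865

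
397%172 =53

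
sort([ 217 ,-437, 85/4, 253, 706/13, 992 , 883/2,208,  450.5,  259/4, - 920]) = [ - 920, - 437, 85/4,706/13,259/4, 208, 217,253, 883/2 , 450.5 , 992] 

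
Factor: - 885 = -3^1 * 5^1 * 59^1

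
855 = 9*95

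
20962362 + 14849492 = 35811854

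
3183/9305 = 3183/9305= 0.34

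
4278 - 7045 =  - 2767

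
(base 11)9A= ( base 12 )91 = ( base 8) 155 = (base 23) 4H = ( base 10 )109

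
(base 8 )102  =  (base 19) 39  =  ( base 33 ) 20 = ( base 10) 66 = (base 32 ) 22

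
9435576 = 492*19178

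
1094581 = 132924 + 961657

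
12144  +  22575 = 34719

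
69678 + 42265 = 111943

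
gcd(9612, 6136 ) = 4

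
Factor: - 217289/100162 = - 2^( - 1)*  61^(-1)*151^1* 821^( - 1)*1439^1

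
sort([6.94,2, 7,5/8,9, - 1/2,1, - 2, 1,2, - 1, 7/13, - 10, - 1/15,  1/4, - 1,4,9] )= [ - 10, - 2, - 1, - 1, - 1/2, - 1/15 , 1/4,7/13,5/8,1, 1,  2,2, 4,6.94,7,9, 9]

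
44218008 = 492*89874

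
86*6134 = 527524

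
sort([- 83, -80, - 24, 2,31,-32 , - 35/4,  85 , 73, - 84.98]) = [- 84.98, - 83, - 80,-32, - 24, - 35/4,2, 31,73,85]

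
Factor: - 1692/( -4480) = 2^(-5)*3^2 * 5^( - 1) * 7^(  -  1)*47^1 = 423/1120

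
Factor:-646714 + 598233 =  - 48481^1 = - 48481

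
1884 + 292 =2176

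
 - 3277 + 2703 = -574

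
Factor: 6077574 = 2^1*3^2 * 101^1 *3343^1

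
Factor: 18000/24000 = 3/4 = 2^( - 2 )*3^1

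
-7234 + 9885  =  2651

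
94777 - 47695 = 47082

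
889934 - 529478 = 360456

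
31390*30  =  941700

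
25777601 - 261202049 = -235424448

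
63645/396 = 21215/132 = 160.72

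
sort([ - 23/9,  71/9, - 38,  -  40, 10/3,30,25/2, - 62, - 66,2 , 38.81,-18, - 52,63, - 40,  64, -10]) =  [ - 66, - 62, - 52, - 40,-40, - 38, - 18, - 10, - 23/9,2,  10/3,71/9,25/2,30, 38.81, 63,64]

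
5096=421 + 4675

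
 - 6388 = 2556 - 8944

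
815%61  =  22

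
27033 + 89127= 116160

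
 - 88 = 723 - 811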